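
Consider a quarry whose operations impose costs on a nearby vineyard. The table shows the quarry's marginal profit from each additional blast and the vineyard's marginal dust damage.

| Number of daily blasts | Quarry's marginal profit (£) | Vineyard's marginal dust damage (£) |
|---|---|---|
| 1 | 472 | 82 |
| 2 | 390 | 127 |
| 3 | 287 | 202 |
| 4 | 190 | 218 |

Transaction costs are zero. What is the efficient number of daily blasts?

3

Bargaining reaches the level where marginal profit last exceeds marginal dust damage.
That holds through level 3 (287 ≥ 202) but not at 4 (190 < 218).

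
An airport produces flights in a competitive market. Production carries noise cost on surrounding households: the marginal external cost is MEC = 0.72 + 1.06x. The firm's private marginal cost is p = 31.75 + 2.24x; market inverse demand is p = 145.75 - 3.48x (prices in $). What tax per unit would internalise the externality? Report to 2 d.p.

Social marginal cost = private MC + MEC = 32.47 + 3.30x.
Set SMC = demand: 32.47 + 3.30x = 145.75 - 3.48x → x* = 16.7080.
The Pigouvian tax equals MEC at x*: 0.72 + 1.06×16.7080 = 18.4305.

tax = $18.43 per unit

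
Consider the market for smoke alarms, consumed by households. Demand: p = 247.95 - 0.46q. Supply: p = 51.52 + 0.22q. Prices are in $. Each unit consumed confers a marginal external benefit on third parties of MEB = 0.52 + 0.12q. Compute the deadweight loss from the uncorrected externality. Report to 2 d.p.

DWL = $1105.29

Market equilibrium (private): 51.52 + 0.22q = 247.95 - 0.46q → q_m = 288.8676.
Social marginal benefit = demand + MEB = 248.47 - 0.34q.
Set SMB = MC: 248.47 - 0.34q = 51.52 + 0.22q → q* = 351.6964.
The loss is the area between SMB and MC from q* to q_m; with linear curves that's a triangle of height MEB(q_m).
DWL = ½ × 62.8288 × 35.1841 = 1105.2874.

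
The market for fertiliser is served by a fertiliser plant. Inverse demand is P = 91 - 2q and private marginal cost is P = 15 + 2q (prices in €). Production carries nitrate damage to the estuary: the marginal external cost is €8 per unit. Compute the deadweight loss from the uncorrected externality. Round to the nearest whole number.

DWL = €8

Market equilibrium (private): 15 + 2q = 91 - 2q → q_m = 19.0000.
Social marginal cost = private MC + MEC = 23 + 2q.
Set SMC = demand: 23 + 2q = 91 - 2q → q* = 17.0000.
The welfare-loss triangle has base |q_m − q*| and height MEC(q_m) (the vertical gap between SMC and demand is zero at q* and MEC at q_m).
DWL = ½ × 2.0000 × 8.0000 = 8.0000.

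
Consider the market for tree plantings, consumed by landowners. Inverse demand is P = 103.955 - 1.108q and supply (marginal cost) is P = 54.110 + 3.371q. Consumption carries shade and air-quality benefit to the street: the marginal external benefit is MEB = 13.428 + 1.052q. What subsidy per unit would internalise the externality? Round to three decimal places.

subsidy = 32.851 per unit

Social marginal benefit = demand + MEB = 117.383 - 0.056q.
Set SMB = MC: 117.383 - 0.056q = 54.110 + 3.371q → q* = 18.4631.
The Pigouvian subsidy equals MEB at q*: 13.428 + 1.052×18.4631 = 32.8512.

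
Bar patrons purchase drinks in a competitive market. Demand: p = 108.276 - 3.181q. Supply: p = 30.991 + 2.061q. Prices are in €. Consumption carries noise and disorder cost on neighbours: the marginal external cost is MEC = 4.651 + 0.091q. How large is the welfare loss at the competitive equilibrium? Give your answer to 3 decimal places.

DWL = €3.367

Market equilibrium (private): 30.991 + 2.061q = 108.276 - 3.181q → q_m = 14.7434.
Social marginal benefit = demand − MEC = 103.625 - 3.272q.
Set SMB = MC: 103.625 - 3.272q = 30.991 + 2.061q → q* = 13.6197.
The loss is the area between SMB and MC from q* to q_m; with linear curves that's a triangle of height MEC(q_m).
DWL = ½ × 1.1237 × 5.9927 = 3.3670.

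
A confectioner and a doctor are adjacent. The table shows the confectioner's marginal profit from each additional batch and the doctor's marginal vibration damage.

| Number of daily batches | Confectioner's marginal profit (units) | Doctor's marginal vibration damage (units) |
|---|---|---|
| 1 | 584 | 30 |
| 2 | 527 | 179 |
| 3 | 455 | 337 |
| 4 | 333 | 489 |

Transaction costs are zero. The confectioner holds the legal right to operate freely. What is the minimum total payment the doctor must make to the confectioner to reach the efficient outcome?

Left alone the confectioner would choose level 4 (marginal profit stays positive).
Efficient level: k* = 3 (marginal profit ≥ marginal vibration damage through 3).
The doctor must at least cover the confectioner's forgone profit from cutting 4→3: 333 = 333.

333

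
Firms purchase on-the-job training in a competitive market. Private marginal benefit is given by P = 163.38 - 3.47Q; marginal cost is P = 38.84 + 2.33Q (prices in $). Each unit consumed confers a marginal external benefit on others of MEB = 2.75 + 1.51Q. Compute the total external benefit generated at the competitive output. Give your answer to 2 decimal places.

$407.15

Market equilibrium (private): 38.84 + 2.33Q = 163.38 - 3.47Q → Q_m = 21.4724.
Total external benefit = ∫₀^{Q_m} (2.75 + 1.51Q) dQ = 2.75×21.4724 + ½×1.51×21.4724² = 407.1524.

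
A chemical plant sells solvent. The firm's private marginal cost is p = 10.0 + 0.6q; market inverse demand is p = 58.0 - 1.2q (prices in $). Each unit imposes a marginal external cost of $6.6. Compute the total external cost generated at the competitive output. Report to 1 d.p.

$176.0

Market equilibrium (private): 10.0 + 0.6q = 58.0 - 1.2q → q_m = 26.6667.
Total external cost = MEC × q_m = 6.6 × 26.6667 = 176.0002.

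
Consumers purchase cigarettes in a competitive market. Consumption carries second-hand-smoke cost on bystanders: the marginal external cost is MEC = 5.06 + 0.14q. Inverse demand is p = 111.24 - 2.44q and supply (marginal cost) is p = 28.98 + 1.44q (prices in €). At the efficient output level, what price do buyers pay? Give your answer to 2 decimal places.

Social marginal benefit = demand − MEC = 106.18 - 2.58q.
Set SMB = MC: 106.18 - 2.58q = 28.98 + 1.44q → q* = 19.2040.
Consumer price on the demand curve at q*: 111.24 − 2.44×19.2040 = 64.3822.

P = €64.38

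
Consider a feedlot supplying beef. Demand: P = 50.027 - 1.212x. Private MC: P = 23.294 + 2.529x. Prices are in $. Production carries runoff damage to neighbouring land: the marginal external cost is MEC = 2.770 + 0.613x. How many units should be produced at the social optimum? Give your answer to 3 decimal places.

x* = 5.504

Social marginal cost = private MC + MEC = 26.064 + 3.142x.
Set SMC = demand: 26.064 + 3.142x = 50.027 - 1.212x → x* = 5.5037.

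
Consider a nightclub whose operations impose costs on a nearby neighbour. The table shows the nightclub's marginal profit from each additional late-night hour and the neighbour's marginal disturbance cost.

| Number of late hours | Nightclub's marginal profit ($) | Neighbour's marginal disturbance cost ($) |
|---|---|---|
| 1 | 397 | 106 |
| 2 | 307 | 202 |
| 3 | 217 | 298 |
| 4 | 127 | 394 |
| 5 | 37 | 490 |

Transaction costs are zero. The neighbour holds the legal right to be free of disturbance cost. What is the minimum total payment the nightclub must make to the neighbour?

$308

Efficient level: marginal profit ≥ marginal disturbance cost through level 2, so k* = 2.
With the neighbour holding the right, the nightclub must at least compensate total damage at k*: 106 + 202 = 308.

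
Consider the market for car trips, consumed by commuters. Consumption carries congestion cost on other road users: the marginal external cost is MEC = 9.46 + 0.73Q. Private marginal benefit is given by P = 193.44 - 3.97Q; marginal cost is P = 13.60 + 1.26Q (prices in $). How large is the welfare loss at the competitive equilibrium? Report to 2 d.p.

Market equilibrium (private): 13.60 + 1.26Q = 193.44 - 3.97Q → Q_m = 34.3862.
Social marginal benefit = demand − MEC = 183.98 - 4.70Q.
Set SMB = MC: 183.98 - 4.70Q = 13.60 + 1.26Q → Q* = 28.5872.
The welfare-loss triangle has base |Q_m − Q*| and height MEC(Q_m) (the vertical gap between SMB and MC is zero at Q* and MEC at Q_m).
DWL = ½ × 5.7990 × 34.5620 = 100.2125.

DWL = $100.21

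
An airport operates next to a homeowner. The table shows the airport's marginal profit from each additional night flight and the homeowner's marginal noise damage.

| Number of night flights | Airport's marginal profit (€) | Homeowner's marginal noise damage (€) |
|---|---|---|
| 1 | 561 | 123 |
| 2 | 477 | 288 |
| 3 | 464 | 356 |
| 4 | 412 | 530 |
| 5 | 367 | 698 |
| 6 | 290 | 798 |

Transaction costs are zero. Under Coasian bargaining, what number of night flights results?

3

Bargaining reaches the level where marginal profit last exceeds marginal noise damage.
That holds through level 3 (464 ≥ 356) but not at 4 (412 < 530).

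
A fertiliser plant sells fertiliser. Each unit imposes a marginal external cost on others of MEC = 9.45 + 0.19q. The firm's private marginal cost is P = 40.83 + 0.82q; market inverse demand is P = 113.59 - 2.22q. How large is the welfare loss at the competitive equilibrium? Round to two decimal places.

DWL = 30.33

Market equilibrium (private): 40.83 + 0.82q = 113.59 - 2.22q → q_m = 23.9342.
Social marginal cost = private MC + MEC = 50.28 + 1.01q.
Set SMC = demand: 50.28 + 1.01q = 113.59 - 2.22q → q* = 19.6006.
Between q* and q_m the wedge SMC − demand runs linearly from 0 to MEC(q_m), so the loss is a triangle.
DWL = ½ × 4.3336 × 13.9975 = 30.3298.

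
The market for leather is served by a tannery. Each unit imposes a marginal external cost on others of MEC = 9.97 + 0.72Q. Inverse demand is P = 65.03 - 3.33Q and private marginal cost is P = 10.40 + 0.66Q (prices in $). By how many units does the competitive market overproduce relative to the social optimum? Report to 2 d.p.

4.21 units

Market equilibrium (private): 10.40 + 0.66Q = 65.03 - 3.33Q → Q_m = 13.6917.
Social marginal cost = private MC + MEC = 20.37 + 1.38Q.
Set SMC = demand: 20.37 + 1.38Q = 65.03 - 3.33Q → Q* = 9.4820.
Gap = |13.6917 − 9.4820| = 4.2097.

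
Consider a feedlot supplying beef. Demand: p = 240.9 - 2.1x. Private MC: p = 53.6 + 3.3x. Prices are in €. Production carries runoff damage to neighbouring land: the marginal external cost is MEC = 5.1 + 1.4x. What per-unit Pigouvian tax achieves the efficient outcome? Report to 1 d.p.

tax = €42.6 per unit

Social marginal cost = private MC + MEC = 58.7 + 4.7x.
Set SMC = demand: 58.7 + 4.7x = 240.9 - 2.1x → x* = 26.7941.
The Pigouvian tax equals MEC at x*: 5.1 + 1.4×26.7941 = 42.6117.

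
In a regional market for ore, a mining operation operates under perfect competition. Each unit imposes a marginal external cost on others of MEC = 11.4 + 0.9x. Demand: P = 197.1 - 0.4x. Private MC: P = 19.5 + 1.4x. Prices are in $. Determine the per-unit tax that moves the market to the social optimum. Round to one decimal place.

Social marginal cost = private MC + MEC = 30.9 + 2.3x.
Set SMC = demand: 30.9 + 2.3x = 197.1 - 0.4x → x* = 61.5556.
The Pigouvian tax equals MEC at x*: 11.4 + 0.9×61.5556 = 66.8000.

tax = $66.8 per unit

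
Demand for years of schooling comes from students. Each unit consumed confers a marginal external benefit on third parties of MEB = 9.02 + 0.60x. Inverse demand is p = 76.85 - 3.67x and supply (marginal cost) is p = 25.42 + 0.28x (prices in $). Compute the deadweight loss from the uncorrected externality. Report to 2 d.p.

Market equilibrium (private): 25.42 + 0.28x = 76.85 - 3.67x → x_m = 13.0203.
Social marginal benefit = demand + MEB = 85.87 - 3.07x.
Set SMB = MC: 85.87 - 3.07x = 25.42 + 0.28x → x* = 18.0448.
Height of the DWL triangle at x_m is SMB(x_m) − MC(x_m) = MEB(x_m) = 16.8322.
DWL = ½ × 5.0245 × 16.8322 = 42.2867.

DWL = $42.29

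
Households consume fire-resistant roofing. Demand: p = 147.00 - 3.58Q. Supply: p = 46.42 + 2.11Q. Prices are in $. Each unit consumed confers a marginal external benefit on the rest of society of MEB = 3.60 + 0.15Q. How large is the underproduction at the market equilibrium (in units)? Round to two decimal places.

1.13 units

Market equilibrium (private): 46.42 + 2.11Q = 147.00 - 3.58Q → Q_m = 17.6766.
Social marginal benefit = demand + MEB = 150.60 - 3.43Q.
Set SMB = MC: 150.60 - 3.43Q = 46.42 + 2.11Q → Q* = 18.8051.
Gap = |17.6766 − 18.8051| = 1.1285.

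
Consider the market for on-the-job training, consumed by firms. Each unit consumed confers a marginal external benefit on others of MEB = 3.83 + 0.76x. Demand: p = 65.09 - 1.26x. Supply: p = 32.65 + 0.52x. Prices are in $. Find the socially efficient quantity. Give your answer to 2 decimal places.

x* = 35.56

Social marginal benefit = demand + MEB = 68.92 - 0.50x.
Set SMB = MC: 68.92 - 0.50x = 32.65 + 0.52x → x* = 35.5588.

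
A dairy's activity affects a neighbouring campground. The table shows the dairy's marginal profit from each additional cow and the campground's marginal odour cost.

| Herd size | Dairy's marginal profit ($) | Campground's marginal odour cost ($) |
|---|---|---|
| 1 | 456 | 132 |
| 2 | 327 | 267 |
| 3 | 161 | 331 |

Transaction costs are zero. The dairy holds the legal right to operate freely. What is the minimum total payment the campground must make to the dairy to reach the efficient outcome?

$161

Left alone the dairy would choose level 3 (marginal profit stays positive).
Efficient level: k* = 2 (marginal profit ≥ marginal odour cost through 2).
The campground must at least cover the dairy's forgone profit from cutting 3→2: 161 = 161.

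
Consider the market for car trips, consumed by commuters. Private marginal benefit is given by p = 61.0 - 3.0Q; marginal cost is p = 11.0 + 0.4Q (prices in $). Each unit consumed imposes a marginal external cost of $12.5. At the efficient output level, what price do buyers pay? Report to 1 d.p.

Social marginal benefit = demand − MEC = 48.5 - 3.0Q.
Set SMB = MC: 48.5 - 3.0Q = 11.0 + 0.4Q → Q* = 11.0294.
Consumer price on the demand curve at Q*: 61.0 − 3.0×11.0294 = 27.9118.

P = $27.9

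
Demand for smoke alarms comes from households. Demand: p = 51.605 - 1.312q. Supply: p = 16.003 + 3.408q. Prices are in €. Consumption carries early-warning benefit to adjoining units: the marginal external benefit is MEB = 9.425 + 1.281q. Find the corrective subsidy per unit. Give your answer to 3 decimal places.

Social marginal benefit = demand + MEB = 61.030 - 0.031q.
Set SMB = MC: 61.030 - 0.031q = 16.003 + 3.408q → q* = 13.0931.
The Pigouvian subsidy equals MEB at q*: 9.425 + 1.281×13.0931 = 26.1973.

subsidy = €26.197 per unit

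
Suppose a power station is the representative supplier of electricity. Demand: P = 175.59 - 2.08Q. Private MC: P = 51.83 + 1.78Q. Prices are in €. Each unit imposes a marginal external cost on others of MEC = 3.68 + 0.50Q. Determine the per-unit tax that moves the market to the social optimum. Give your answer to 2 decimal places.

tax = €17.45 per unit

Social marginal cost = private MC + MEC = 55.51 + 2.28Q.
Set SMC = demand: 55.51 + 2.28Q = 175.59 - 2.08Q → Q* = 27.5413.
The Pigouvian tax equals MEC at Q*: 3.68 + 0.50×27.5413 = 17.4507.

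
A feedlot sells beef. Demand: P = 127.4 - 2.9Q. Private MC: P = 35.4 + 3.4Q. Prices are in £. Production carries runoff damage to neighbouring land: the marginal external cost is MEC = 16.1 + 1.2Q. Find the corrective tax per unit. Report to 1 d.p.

tax = £28.2 per unit

Social marginal cost = private MC + MEC = 51.5 + 4.6Q.
Set SMC = demand: 51.5 + 4.6Q = 127.4 - 2.9Q → Q* = 10.1200.
The Pigouvian tax equals MEC at Q*: 16.1 + 1.2×10.1200 = 28.2440.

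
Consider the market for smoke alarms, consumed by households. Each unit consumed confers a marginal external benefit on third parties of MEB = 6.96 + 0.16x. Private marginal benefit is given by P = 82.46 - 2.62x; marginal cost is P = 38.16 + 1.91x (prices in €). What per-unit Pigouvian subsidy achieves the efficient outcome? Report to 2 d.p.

Social marginal benefit = demand + MEB = 89.42 - 2.46x.
Set SMB = MC: 89.42 - 2.46x = 38.16 + 1.91x → x* = 11.7300.
The Pigouvian subsidy equals MEB at x*: 6.96 + 0.16×11.7300 = 8.8368.

subsidy = €8.84 per unit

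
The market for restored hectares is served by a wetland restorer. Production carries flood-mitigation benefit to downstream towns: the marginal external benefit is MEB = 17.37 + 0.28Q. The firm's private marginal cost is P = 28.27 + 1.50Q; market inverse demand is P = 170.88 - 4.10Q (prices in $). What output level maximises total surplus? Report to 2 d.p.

Social marginal cost = private MC − MEB = 10.90 + 1.22Q.
Set SMC = demand: 10.90 + 1.22Q = 170.88 - 4.10Q → Q* = 30.0714.

Q* = 30.07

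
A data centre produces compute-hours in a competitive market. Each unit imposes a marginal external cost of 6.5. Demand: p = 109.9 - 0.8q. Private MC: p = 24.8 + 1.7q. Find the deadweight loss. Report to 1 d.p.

DWL = 8.5

Market equilibrium (private): 24.8 + 1.7q = 109.9 - 0.8q → q_m = 34.0400.
Social marginal cost = private MC + MEC = 31.3 + 1.7q.
Set SMC = demand: 31.3 + 1.7q = 109.9 - 0.8q → q* = 31.4400.
The welfare-loss triangle has base |q_m − q*| and height MEC(q_m) (the vertical gap between SMC and demand is zero at q* and MEC at q_m).
DWL = ½ × 2.6000 × 6.5000 = 8.4500.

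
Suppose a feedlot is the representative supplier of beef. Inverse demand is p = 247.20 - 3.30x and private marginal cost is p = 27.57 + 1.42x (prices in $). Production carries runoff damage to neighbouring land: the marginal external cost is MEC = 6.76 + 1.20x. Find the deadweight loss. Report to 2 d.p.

DWL = $330.96

Market equilibrium (private): 27.57 + 1.42x = 247.20 - 3.30x → x_m = 46.5318.
Social marginal cost = private MC + MEC = 34.33 + 2.62x.
Set SMC = demand: 34.33 + 2.62x = 247.20 - 3.30x → x* = 35.9578.
Height of the DWL triangle at x_m is SMC(x_m) − demand(x_m) = MEC(x_m) = 62.5981.
DWL = ½ × 10.5740 × 62.5981 = 330.9562.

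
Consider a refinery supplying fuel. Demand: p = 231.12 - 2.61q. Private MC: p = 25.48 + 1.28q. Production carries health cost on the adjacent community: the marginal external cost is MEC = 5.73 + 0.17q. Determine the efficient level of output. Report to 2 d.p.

Social marginal cost = private MC + MEC = 31.21 + 1.45q.
Set SMC = demand: 31.21 + 1.45q = 231.12 - 2.61q → q* = 49.2389.

q* = 49.24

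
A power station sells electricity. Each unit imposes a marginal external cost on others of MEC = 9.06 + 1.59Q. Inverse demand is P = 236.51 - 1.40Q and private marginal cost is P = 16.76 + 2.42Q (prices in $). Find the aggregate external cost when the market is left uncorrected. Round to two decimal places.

Market equilibrium (private): 16.76 + 2.42Q = 236.51 - 1.40Q → Q_m = 57.5262.
Total external cost = ∫₀^{Q_m} (9.06 + 1.59Q) dQ = 9.06×57.5262 + ½×1.59×57.5262² = 3152.0520.

$3152.05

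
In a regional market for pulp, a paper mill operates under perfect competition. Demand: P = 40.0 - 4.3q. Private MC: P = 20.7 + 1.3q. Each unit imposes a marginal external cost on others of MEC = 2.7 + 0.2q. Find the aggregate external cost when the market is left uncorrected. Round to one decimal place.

10.5

Market equilibrium (private): 20.7 + 1.3q = 40.0 - 4.3q → q_m = 3.4464.
Total external cost = ∫₀^{q_m} (2.7 + 0.2q) dq = 2.7×3.4464 + ½×0.2×3.4464² = 10.4930.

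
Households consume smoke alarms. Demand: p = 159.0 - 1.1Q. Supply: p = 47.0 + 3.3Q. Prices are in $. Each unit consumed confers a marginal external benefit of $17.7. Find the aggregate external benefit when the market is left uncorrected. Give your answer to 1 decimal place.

Market equilibrium (private): 47.0 + 3.3Q = 159.0 - 1.1Q → Q_m = 25.4545.
Total external benefit = MEB × Q_m = 17.7 × 25.4545 = 450.5447.

$450.5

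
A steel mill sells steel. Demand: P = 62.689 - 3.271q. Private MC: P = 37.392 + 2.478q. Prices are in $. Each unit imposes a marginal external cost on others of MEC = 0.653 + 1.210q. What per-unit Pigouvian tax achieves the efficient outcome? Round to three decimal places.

tax = $4.938 per unit

Social marginal cost = private MC + MEC = 38.045 + 3.688q.
Set SMC = demand: 38.045 + 3.688q = 62.689 - 3.271q → q* = 3.5413.
The Pigouvian tax equals MEC at q*: 0.653 + 1.210×3.5413 = 4.9380.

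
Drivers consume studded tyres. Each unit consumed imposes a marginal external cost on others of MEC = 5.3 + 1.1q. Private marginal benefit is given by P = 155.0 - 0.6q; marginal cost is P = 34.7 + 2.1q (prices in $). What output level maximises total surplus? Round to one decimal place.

q* = 30.3

Social marginal benefit = demand − MEC = 149.7 - 1.7q.
Set SMB = MC: 149.7 - 1.7q = 34.7 + 2.1q → q* = 30.2632.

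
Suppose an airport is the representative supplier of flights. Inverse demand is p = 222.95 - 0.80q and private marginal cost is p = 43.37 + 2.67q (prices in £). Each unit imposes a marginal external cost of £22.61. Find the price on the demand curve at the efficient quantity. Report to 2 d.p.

P = £186.76

Social marginal cost = private MC + MEC = 65.98 + 2.67q.
Set SMC = demand: 65.98 + 2.67q = 222.95 - 0.80q → q* = 45.2363.
Consumer price on the demand curve at q*: 222.95 − 0.80×45.2363 = 186.7610.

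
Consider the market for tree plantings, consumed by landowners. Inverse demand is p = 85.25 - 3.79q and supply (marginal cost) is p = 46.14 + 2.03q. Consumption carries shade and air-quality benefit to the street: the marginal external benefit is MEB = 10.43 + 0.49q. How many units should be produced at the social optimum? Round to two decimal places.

Social marginal benefit = demand + MEB = 95.68 - 3.30q.
Set SMB = MC: 95.68 - 3.30q = 46.14 + 2.03q → q* = 9.2946.

q* = 9.29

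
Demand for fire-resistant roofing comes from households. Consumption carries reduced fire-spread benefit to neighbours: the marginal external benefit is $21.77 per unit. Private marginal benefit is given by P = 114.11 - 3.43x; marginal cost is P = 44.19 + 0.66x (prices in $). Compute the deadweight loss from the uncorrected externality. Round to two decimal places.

Market equilibrium (private): 44.19 + 0.66x = 114.11 - 3.43x → x_m = 17.0954.
Social marginal benefit = demand + MEB = 135.88 - 3.43x.
Set SMB = MC: 135.88 - 3.43x = 44.19 + 0.66x → x* = 22.4181.
Between x* and x_m the wedge SMB − MC runs linearly from 0 to MEB(x_m), so the loss is a triangle.
DWL = ½ × 5.3227 × 21.7700 = 57.9376.

DWL = $57.94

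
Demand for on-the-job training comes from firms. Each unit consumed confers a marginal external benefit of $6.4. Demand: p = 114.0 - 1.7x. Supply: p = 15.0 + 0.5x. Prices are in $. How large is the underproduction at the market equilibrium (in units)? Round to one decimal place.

Market equilibrium (private): 15.0 + 0.5x = 114.0 - 1.7x → x_m = 45.0000.
Social marginal benefit = demand + MEB = 120.4 - 1.7x.
Set SMB = MC: 120.4 - 1.7x = 15.0 + 0.5x → x* = 47.9091.
Gap = |45.0000 − 47.9091| = 2.9091.

2.9 units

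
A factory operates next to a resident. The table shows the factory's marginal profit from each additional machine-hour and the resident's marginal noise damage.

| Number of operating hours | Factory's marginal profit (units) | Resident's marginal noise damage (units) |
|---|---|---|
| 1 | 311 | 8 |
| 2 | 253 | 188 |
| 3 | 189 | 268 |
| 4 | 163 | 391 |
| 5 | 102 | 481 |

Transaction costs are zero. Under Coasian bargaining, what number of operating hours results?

Bargaining reaches the level where marginal profit last exceeds marginal noise damage.
That holds through level 2 (253 ≥ 188) but not at 3 (189 < 268).

2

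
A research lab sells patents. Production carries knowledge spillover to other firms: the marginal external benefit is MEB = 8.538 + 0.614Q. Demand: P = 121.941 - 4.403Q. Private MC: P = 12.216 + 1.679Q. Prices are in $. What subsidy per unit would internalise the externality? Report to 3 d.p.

subsidy = $21.818 per unit

Social marginal cost = private MC − MEB = 3.678 + 1.065Q.
Set SMC = demand: 3.678 + 1.065Q = 121.941 - 4.403Q → Q* = 21.6282.
The Pigouvian subsidy equals MEB at Q*: 8.538 + 0.614×21.6282 = 21.8177.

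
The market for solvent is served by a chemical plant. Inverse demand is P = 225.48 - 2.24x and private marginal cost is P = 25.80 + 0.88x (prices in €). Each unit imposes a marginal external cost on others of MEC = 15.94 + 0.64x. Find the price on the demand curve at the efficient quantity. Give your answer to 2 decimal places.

Social marginal cost = private MC + MEC = 41.74 + 1.52x.
Set SMC = demand: 41.74 + 1.52x = 225.48 - 2.24x → x* = 48.8670.
Consumer price on the demand curve at x*: 225.48 − 2.24×48.8670 = 116.0179.

P = €116.02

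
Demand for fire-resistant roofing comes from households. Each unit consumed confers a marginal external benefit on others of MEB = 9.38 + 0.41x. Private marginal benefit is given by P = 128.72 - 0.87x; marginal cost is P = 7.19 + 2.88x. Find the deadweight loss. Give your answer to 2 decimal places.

Market equilibrium (private): 7.19 + 2.88x = 128.72 - 0.87x → x_m = 32.4080.
Social marginal benefit = demand + MEB = 138.10 - 0.46x.
Set SMB = MC: 138.10 - 0.46x = 7.19 + 2.88x → x* = 39.1946.
Between x* and x_m the wedge SMB − MC runs linearly from 0 to MEB(x_m), so the loss is a triangle.
DWL = ½ × 6.7866 × 22.6673 = 76.9169.

DWL = 76.92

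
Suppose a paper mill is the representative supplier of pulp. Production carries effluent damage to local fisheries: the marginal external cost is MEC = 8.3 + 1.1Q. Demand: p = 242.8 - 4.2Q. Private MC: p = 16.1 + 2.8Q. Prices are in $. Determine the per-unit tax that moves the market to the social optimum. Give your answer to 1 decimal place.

tax = $38.0 per unit

Social marginal cost = private MC + MEC = 24.4 + 3.9Q.
Set SMC = demand: 24.4 + 3.9Q = 242.8 - 4.2Q → Q* = 26.9630.
The Pigouvian tax equals MEC at Q*: 8.3 + 1.1×26.9630 = 37.9593.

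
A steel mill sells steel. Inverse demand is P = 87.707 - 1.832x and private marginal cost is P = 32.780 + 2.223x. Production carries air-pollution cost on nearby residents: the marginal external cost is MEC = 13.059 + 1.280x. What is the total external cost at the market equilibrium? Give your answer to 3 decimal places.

294.318

Market equilibrium (private): 32.780 + 2.223x = 87.707 - 1.832x → x_m = 13.5455.
Total external cost = ∫₀^{x_m} (13.059 + 1.280x) dx = 13.059×13.5455 + ½×1.280×13.5455² = 294.3182.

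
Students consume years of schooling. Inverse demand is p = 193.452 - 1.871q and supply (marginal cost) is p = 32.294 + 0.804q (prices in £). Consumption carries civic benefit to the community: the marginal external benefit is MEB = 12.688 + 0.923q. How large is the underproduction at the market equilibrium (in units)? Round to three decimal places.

Market equilibrium (private): 32.294 + 0.804q = 193.452 - 1.871q → q_m = 60.2460.
Social marginal benefit = demand + MEB = 206.140 - 0.948q.
Set SMB = MC: 206.140 - 0.948q = 32.294 + 0.804q → q* = 99.2272.
Gap = |60.2460 − 99.2272| = 38.9812.

38.981 units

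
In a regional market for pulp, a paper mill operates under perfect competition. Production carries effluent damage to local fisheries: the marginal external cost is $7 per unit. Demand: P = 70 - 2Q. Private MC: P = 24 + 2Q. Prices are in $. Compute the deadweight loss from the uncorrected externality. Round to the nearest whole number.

Market equilibrium (private): 24 + 2Q = 70 - 2Q → Q_m = 11.5000.
Social marginal cost = private MC + MEC = 31 + 2Q.
Set SMC = demand: 31 + 2Q = 70 - 2Q → Q* = 9.7500.
Between Q* and Q_m the wedge SMC − demand runs linearly from 0 to MEC(Q_m), so the loss is a triangle.
DWL = ½ × 1.7500 × 7.0000 = 6.1250.

DWL = $6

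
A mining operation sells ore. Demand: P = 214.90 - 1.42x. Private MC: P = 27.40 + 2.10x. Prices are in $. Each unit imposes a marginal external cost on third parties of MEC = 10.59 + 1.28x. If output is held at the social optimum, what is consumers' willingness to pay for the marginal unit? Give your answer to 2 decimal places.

P = $162.56

Social marginal cost = private MC + MEC = 37.99 + 3.38x.
Set SMC = demand: 37.99 + 3.38x = 214.90 - 1.42x → x* = 36.8563.
Consumer price on the demand curve at x*: 214.90 − 1.42×36.8563 = 162.5641.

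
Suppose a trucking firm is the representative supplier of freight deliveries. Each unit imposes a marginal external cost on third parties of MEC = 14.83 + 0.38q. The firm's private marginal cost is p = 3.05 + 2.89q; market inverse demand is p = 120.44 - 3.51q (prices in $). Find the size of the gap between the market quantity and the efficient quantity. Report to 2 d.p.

3.22 units

Market equilibrium (private): 3.05 + 2.89q = 120.44 - 3.51q → q_m = 18.3422.
Social marginal cost = private MC + MEC = 17.88 + 3.27q.
Set SMC = demand: 17.88 + 3.27q = 120.44 - 3.51q → q* = 15.1268.
Gap = |18.3422 − 15.1268| = 3.2154.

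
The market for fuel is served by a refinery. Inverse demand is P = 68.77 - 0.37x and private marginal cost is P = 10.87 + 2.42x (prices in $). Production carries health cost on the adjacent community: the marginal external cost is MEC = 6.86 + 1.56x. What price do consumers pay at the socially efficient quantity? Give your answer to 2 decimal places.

Social marginal cost = private MC + MEC = 17.73 + 3.98x.
Set SMC = demand: 17.73 + 3.98x = 68.77 - 0.37x → x* = 11.7333.
Consumer price on the demand curve at x*: 68.77 − 0.37×11.7333 = 64.4287.

P = $64.43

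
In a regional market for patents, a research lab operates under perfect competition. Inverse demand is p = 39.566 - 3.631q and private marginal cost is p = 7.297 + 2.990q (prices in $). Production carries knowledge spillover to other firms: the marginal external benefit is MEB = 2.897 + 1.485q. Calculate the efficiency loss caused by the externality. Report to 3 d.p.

DWL = $9.999

Market equilibrium (private): 7.297 + 2.990q = 39.566 - 3.631q → q_m = 4.8737.
Social marginal cost = private MC − MEB = 4.400 + 1.505q.
Set SMC = demand: 4.400 + 1.505q = 39.566 - 3.631q → q* = 6.8470.
Height of the DWL triangle at q_m is demand(q_m) − SMC(q_m) = MEB(q_m) = 10.1345.
DWL = ½ × 1.9733 × 10.1345 = 9.9992.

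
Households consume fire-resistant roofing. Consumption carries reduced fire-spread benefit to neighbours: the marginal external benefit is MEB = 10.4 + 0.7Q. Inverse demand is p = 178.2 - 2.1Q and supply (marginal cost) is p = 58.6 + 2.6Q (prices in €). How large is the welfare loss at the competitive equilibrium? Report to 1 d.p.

Market equilibrium (private): 58.6 + 2.6Q = 178.2 - 2.1Q → Q_m = 25.4468.
Social marginal benefit = demand + MEB = 188.6 - 1.4Q.
Set SMB = MC: 188.6 - 1.4Q = 58.6 + 2.6Q → Q* = 32.5000.
The loss is the area between SMB and MC from Q* to Q_m; with linear curves that's a triangle of height MEB(Q_m).
DWL = ½ × 7.0532 × 28.2128 = 99.4953.

DWL = €99.5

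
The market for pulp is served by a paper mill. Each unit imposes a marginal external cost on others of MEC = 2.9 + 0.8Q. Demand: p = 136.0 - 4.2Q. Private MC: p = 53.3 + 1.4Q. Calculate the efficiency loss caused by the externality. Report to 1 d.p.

Market equilibrium (private): 53.3 + 1.4Q = 136.0 - 4.2Q → Q_m = 14.7679.
Social marginal cost = private MC + MEC = 56.2 + 2.2Q.
Set SMC = demand: 56.2 + 2.2Q = 136.0 - 4.2Q → Q* = 12.4688.
The welfare-loss triangle has base |Q_m − Q*| and height MEC(Q_m) (the vertical gap between SMC and demand is zero at Q* and MEC at Q_m).
DWL = ½ × 2.2991 × 14.7143 = 16.9148.

DWL = 16.9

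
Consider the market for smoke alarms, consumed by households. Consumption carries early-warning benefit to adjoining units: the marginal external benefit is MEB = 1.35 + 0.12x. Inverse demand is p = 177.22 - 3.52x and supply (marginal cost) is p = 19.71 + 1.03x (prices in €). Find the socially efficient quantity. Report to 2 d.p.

x* = 35.86

Social marginal benefit = demand + MEB = 178.57 - 3.40x.
Set SMB = MC: 178.57 - 3.40x = 19.71 + 1.03x → x* = 35.8600.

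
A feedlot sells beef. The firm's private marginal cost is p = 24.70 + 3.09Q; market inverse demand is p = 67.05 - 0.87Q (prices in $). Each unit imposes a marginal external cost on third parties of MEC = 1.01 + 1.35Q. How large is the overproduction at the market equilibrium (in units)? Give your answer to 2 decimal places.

Market equilibrium (private): 24.70 + 3.09Q = 67.05 - 0.87Q → Q_m = 10.6944.
Social marginal cost = private MC + MEC = 25.71 + 4.44Q.
Set SMC = demand: 25.71 + 4.44Q = 67.05 - 0.87Q → Q* = 7.7853.
Gap = |10.6944 − 7.7853| = 2.9091.

2.91 units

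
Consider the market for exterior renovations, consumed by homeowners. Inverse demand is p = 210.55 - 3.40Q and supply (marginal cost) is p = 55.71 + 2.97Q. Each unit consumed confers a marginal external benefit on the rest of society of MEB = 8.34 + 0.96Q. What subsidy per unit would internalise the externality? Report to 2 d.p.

subsidy = 37.30 per unit

Social marginal benefit = demand + MEB = 218.89 - 2.44Q.
Set SMB = MC: 218.89 - 2.44Q = 55.71 + 2.97Q → Q* = 30.1627.
The Pigouvian subsidy equals MEB at Q*: 8.34 + 0.96×30.1627 = 37.2962.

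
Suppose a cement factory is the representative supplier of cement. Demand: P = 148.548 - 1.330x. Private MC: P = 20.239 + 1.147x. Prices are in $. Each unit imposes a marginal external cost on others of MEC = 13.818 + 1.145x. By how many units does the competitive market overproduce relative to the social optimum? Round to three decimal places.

20.190 units

Market equilibrium (private): 20.239 + 1.147x = 148.548 - 1.330x → x_m = 51.8002.
Social marginal cost = private MC + MEC = 34.057 + 2.292x.
Set SMC = demand: 34.057 + 2.292x = 148.548 - 1.330x → x* = 31.6099.
Gap = |51.8002 − 31.6099| = 20.1903.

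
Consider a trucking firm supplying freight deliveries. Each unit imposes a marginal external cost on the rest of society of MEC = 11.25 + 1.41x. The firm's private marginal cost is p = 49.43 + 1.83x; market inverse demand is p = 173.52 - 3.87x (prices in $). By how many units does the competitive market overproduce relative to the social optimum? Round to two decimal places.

5.90 units

Market equilibrium (private): 49.43 + 1.83x = 173.52 - 3.87x → x_m = 21.7702.
Social marginal cost = private MC + MEC = 60.68 + 3.24x.
Set SMC = demand: 60.68 + 3.24x = 173.52 - 3.87x → x* = 15.8706.
Gap = |21.7702 − 15.8706| = 5.8996.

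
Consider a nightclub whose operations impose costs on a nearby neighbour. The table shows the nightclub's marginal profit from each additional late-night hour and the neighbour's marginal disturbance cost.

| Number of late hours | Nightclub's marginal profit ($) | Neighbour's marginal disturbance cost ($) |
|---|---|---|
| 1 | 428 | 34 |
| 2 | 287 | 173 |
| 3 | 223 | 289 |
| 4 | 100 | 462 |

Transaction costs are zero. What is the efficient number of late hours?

2

Bargaining reaches the level where marginal profit last exceeds marginal disturbance cost.
That holds through level 2 (287 ≥ 173) but not at 3 (223 < 289).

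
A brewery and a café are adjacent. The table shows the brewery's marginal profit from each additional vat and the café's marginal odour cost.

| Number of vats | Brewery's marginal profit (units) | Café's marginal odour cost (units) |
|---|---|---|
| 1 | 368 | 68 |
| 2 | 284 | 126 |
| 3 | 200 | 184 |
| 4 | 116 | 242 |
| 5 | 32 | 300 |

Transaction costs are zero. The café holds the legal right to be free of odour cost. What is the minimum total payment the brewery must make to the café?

378

Efficient level: marginal profit ≥ marginal odour cost through level 3, so k* = 3.
With the café holding the right, the brewery must at least compensate total damage at k*: 68 + 126 + 184 = 378.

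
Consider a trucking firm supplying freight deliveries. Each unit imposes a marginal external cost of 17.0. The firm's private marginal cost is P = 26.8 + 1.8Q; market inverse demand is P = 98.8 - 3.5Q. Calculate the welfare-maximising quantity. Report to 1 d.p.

Social marginal cost = private MC + MEC = 43.8 + 1.8Q.
Set SMC = demand: 43.8 + 1.8Q = 98.8 - 3.5Q → Q* = 10.3774.

Q* = 10.4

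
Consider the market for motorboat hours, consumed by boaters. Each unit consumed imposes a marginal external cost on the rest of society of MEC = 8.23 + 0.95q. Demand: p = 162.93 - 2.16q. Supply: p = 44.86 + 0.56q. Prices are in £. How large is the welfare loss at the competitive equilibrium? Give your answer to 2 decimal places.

DWL = £333.39

Market equilibrium (private): 44.86 + 0.56q = 162.93 - 2.16q → q_m = 43.4081.
Social marginal benefit = demand − MEC = 154.70 - 3.11q.
Set SMB = MC: 154.70 - 3.11q = 44.86 + 0.56q → q* = 29.9292.
Between q* and q_m the wedge MC − SMB runs linearly from 0 to MEC(q_m), so the loss is a triangle.
DWL = ½ × 13.4789 × 49.4677 = 333.3851.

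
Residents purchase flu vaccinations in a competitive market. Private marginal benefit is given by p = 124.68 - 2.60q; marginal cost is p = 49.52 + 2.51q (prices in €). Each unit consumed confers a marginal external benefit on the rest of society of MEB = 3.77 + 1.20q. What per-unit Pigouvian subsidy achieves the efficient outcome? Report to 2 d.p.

Social marginal benefit = demand + MEB = 128.45 - 1.40q.
Set SMB = MC: 128.45 - 1.40q = 49.52 + 2.51q → q* = 20.1867.
The Pigouvian subsidy equals MEB at q*: 3.77 + 1.20×20.1867 = 27.9940.

subsidy = €27.99 per unit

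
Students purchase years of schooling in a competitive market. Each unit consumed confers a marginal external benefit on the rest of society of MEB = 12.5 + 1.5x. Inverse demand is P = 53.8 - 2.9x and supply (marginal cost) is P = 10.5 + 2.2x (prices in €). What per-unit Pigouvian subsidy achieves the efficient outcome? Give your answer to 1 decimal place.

Social marginal benefit = demand + MEB = 66.3 - 1.4x.
Set SMB = MC: 66.3 - 1.4x = 10.5 + 2.2x → x* = 15.5000.
The Pigouvian subsidy equals MEB at x*: 12.5 + 1.5×15.5000 = 35.7500.

subsidy = €35.8 per unit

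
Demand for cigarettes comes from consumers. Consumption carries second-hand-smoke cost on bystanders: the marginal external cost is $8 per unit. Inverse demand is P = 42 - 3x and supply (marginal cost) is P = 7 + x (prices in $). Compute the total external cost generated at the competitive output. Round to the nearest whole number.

$70

Market equilibrium (private): 7 + x = 42 - 3x → x_m = 8.7500.
Total external cost = MEC × x_m = 8 × 8.7500 = 70.0000.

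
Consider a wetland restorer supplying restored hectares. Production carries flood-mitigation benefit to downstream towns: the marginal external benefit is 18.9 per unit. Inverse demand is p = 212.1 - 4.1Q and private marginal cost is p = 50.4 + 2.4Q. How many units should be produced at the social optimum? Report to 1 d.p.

Social marginal cost = private MC − MEB = 31.5 + 2.4Q.
Set SMC = demand: 31.5 + 2.4Q = 212.1 - 4.1Q → Q* = 27.7846.

Q* = 27.8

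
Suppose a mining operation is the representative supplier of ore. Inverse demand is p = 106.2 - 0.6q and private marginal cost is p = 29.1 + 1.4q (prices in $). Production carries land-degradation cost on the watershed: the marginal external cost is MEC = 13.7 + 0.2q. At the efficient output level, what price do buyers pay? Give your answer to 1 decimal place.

Social marginal cost = private MC + MEC = 42.8 + 1.6q.
Set SMC = demand: 42.8 + 1.6q = 106.2 - 0.6q → q* = 28.8182.
Consumer price on the demand curve at q*: 106.2 − 0.6×28.8182 = 88.9091.

P = $88.9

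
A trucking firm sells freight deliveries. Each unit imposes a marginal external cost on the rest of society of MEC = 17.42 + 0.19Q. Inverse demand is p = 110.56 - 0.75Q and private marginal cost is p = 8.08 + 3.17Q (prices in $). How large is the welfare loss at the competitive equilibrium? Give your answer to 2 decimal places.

Market equilibrium (private): 8.08 + 3.17Q = 110.56 - 0.75Q → Q_m = 26.1429.
Social marginal cost = private MC + MEC = 25.50 + 3.36Q.
Set SMC = demand: 25.50 + 3.36Q = 110.56 - 0.75Q → Q* = 20.6959.
Height of the DWL triangle at Q_m is SMC(Q_m) − demand(Q_m) = MEC(Q_m) = 22.3871.
DWL = ½ × 5.4470 × 22.3871 = 60.9713.

DWL = $60.97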